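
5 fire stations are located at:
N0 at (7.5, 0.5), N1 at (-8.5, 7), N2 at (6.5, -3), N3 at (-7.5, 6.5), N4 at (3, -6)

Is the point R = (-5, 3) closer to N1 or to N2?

N1

Compare squared distances:
|RN1|² = (-5−(-8.5))² + (3−7)² = 12.25 + 16 = 28.25
|RN2|² = (-5−6.5)² + (3−(-3))² = 132.25 + 36 = 168.25
28.25 < 168.25, so N1 is closer.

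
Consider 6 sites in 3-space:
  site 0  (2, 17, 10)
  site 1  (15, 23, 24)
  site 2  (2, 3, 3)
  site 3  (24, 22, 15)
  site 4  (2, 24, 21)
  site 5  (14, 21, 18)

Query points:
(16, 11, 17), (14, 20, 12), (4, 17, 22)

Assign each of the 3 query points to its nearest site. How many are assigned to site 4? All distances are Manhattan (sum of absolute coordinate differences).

(16, 11, 17) — d to each: site 0:27, site 1:20, site 2:36, site 3:21, site 4:31, site 5:13 → nearest is site 5
(14, 20, 12) — d to each: site 0:17, site 1:16, site 2:38, site 3:15, site 4:25, site 5:7 → nearest is site 5
(4, 17, 22) — d to each: site 0:14, site 1:19, site 2:35, site 3:32, site 4:10, site 5:18 → nearest is site 4
1 of the 3 points has site 4 as nearest.

1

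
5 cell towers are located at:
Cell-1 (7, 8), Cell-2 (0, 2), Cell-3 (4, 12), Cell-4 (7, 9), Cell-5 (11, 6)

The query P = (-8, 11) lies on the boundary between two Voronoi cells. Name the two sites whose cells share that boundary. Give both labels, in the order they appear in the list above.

Cell-2 and Cell-3

Squared distances from P to each site:
d²(P, Cell-1) = (-8−7)² + (11−8)² = 225 + 9 = 234
d²(P, Cell-2) = (-8−0)² + (11−2)² = 64 + 81 = 145
d²(P, Cell-3) = (-8−4)² + (11−12)² = 144 + 1 = 145
d²(P, Cell-4) = (-8−7)² + (11−9)² = 225 + 4 = 229
d²(P, Cell-5) = (-8−11)² + (11−6)² = 361 + 25 = 386
P is equidistant from Cell-2 and Cell-3 (both at squared distance 145), and every other site is strictly farther — so P lies on the Cell-2–Cell-3 Voronoi edge.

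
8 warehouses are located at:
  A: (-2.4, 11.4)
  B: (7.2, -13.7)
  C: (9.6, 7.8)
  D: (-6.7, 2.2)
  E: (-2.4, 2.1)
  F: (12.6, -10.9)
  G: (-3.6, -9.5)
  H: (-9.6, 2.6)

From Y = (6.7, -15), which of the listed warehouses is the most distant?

Squared Euclidean distances:
|YA|² = (6.7−(-2.4))² + (-15−11.4)² = 82.81 + 696.96 = 779.77
|YB|² = (6.7−7.2)² + (-15−(-13.7))² = 0.25 + 1.69 = 1.94
|YC|² = (6.7−9.6)² + (-15−7.8)² = 8.41 + 519.84 = 528.25
|YD|² = (6.7−(-6.7))² + (-15−2.2)² = 179.56 + 295.84 = 475.4
|YE|² = (6.7−(-2.4))² + (-15−2.1)² = 82.81 + 292.41 = 375.22
|YF|² = (6.7−12.6)² + (-15−(-10.9))² = 34.81 + 16.81 = 51.62
|YG|² = (6.7−(-3.6))² + (-15−(-9.5))² = 106.09 + 30.25 = 136.34
|YH|² = (6.7−(-9.6))² + (-15−2.6)² = 265.69 + 309.76 = 575.45
The largest is to A.

A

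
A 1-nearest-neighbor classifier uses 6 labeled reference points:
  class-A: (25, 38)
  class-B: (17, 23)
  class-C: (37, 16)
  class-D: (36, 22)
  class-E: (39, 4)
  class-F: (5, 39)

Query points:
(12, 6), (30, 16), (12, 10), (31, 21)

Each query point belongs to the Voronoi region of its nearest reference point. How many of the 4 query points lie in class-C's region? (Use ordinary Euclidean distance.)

1

(12, 6) — d² to each: class-A:1193, class-B:314, class-C:725, class-D:832, class-E:733, class-F:1138 → nearest is class-B
(30, 16) — d² to each: class-A:509, class-B:218, class-C:49, class-D:72, class-E:225, class-F:1154 → nearest is class-C
(12, 10) — d² to each: class-A:953, class-B:194, class-C:661, class-D:720, class-E:765, class-F:890 → nearest is class-B
(31, 21) — d² to each: class-A:325, class-B:200, class-C:61, class-D:26, class-E:353, class-F:1000 → nearest is class-D
1 of the 4 points has class-C as nearest.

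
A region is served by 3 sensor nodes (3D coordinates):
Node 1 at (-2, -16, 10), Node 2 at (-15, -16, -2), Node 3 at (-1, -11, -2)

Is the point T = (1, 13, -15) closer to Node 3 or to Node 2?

Node 3

Compare squared distances:
d²(T, Node 3) = (1−(-1))² + (13−(-11))² + (-15−(-2))² = 4 + 576 + 169 = 749
d²(T, Node 2) = (1−(-15))² + (13−(-16))² + (-15−(-2))² = 256 + 841 + 169 = 1266
749 < 1266, so Node 3 is closer.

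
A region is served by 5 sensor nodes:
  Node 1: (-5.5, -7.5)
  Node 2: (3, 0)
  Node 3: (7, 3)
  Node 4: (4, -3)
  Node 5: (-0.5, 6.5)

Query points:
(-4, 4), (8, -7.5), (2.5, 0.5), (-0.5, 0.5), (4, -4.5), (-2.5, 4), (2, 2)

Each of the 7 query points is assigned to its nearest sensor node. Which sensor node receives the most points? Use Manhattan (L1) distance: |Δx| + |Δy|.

(-4, 4) — d to each: Node 1:13, Node 2:11, Node 3:12, Node 4:15, Node 5:6 → nearest is Node 5
(8, -7.5) — d to each: Node 1:13.5, Node 2:12.5, Node 3:11.5, Node 4:8.5, Node 5:22.5 → nearest is Node 4
(2.5, 0.5) — d to each: Node 1:16, Node 2:1, Node 3:7, Node 4:5, Node 5:9 → nearest is Node 2
(-0.5, 0.5) — d to each: Node 1:13, Node 2:4, Node 3:10, Node 4:8, Node 5:6 → nearest is Node 2
(4, -4.5) — d to each: Node 1:12.5, Node 2:5.5, Node 3:10.5, Node 4:1.5, Node 5:15.5 → nearest is Node 4
(-2.5, 4) — d to each: Node 1:14.5, Node 2:9.5, Node 3:10.5, Node 4:13.5, Node 5:4.5 → nearest is Node 5
(2, 2) — d to each: Node 1:17, Node 2:3, Node 3:6, Node 4:7, Node 5:7 → nearest is Node 2
Tally — Node 2:3, Node 4:2, Node 5:2. Node 2 captures the most (3).

Node 2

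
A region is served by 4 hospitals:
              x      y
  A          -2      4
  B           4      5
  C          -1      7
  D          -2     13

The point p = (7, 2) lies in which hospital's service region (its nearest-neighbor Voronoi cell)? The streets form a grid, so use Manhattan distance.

d(p,A) = |7−(-2)| + |2−4| = 9 + 2 = 11
d(p,B) = |7−4| + |2−5| = 3 + 3 = 6
d(p,C) = |7−(-1)| + |2−7| = 8 + 5 = 13
d(p,D) = |7−(-2)| + |2−13| = 9 + 11 = 20
Minimum is at B.

B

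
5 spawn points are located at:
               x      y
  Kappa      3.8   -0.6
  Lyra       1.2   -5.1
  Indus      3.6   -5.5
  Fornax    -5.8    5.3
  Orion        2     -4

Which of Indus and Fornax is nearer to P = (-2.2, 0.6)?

Fornax

Compare squared distances:
d²(P, Indus) = (-2.2−3.6)² + (0.6−(-5.5))² = 33.64 + 37.21 = 70.85
d²(P, Fornax) = (-2.2−(-5.8))² + (0.6−5.3)² = 12.96 + 22.09 = 35.05
70.85 > 35.05, so Fornax is closer.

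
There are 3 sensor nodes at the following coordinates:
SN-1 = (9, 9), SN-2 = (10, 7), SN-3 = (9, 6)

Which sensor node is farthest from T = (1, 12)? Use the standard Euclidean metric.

Since √ is increasing, it suffices to compare squared distances:
d²(T, SN-1) = (1−9)² + (12−9)² = 64 + 9 = 73
d²(T, SN-2) = (1−10)² + (12−7)² = 81 + 25 = 106
d²(T, SN-3) = (1−9)² + (12−6)² = 64 + 36 = 100
The largest is to SN-2.

SN-2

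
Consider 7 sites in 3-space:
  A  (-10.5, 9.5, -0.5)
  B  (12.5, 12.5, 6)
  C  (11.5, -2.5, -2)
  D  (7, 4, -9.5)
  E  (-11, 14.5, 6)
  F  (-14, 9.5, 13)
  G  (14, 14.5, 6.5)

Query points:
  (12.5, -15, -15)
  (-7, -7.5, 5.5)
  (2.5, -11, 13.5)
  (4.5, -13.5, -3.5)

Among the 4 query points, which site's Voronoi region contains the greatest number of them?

C

(12.5, -15, -15) — d² to each: A:1339.5, B:1197.25, C:326.25, D:421.5, E:1863.5, F:2086.5, G:1334.75 → nearest is C
(-7, -7.5, 5.5) — d² to each: A:337.25, B:780.5, C:423.5, D:553.25, E:500.25, F:394.25, G:926 → nearest is A
(2.5, -11, 13.5) — d² to each: A:785.25, B:708.5, C:393.5, D:774.25, E:888.75, F:692.75, G:831.5 → nearest is C
(4.5, -13.5, -3.5) — d² to each: A:763, B:830.25, C:172.25, D:348.5, E:1114.5, F:1143.5, G:974.25 → nearest is C
Tally — A:1, C:3. C captures the most (3).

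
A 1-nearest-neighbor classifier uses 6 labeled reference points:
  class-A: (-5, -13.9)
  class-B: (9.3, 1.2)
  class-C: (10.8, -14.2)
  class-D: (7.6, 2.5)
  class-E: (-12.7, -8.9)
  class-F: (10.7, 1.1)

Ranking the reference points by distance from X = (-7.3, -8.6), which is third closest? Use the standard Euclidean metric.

Compare squared distances (the ordering matches that of the actual distances):
d²(X, class-A) = (-7.3−(-5))² + (-8.6−(-13.9))² = 5.29 + 28.09 = 33.38
d²(X, class-B) = (-7.3−9.3)² + (-8.6−1.2)² = 275.56 + 96.04 = 371.6
d²(X, class-C) = (-7.3−10.8)² + (-8.6−(-14.2))² = 327.61 + 31.36 = 358.97
d²(X, class-D) = (-7.3−7.6)² + (-8.6−2.5)² = 222.01 + 123.21 = 345.22
d²(X, class-E) = (-7.3−(-12.7))² + (-8.6−(-8.9))² = 29.16 + 0.09 = 29.25
d²(X, class-F) = (-7.3−10.7)² + (-8.6−1.1)² = 324 + 94.09 = 418.09
Sorted ascending: class-E, class-A, class-D, class-C, … — the third-nearest is class-D.

class-D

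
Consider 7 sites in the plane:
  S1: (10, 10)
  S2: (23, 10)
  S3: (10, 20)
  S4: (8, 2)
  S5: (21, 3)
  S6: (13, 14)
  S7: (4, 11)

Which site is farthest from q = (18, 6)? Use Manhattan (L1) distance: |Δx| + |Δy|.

S3

d(q,S1) = 8 + 4 = 12
d(q,S2) = 5 + 4 = 9
d(q,S3) = 8 + 14 = 22
d(q,S4) = 10 + 4 = 14
d(q,S5) = 3 + 3 = 6
d(q,S6) = 5 + 8 = 13
d(q,S7) = 14 + 5 = 19
The largest is to S3.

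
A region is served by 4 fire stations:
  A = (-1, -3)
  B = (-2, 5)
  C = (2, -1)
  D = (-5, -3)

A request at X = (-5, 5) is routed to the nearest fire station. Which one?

B

Squared Euclidean distances:
|XA|² = 16 + 64 = 80
|XB|² = 9 + 0 = 9
|XC|² = 49 + 36 = 85
|XD|² = 0 + 64 = 64
The smallest is to B, so X lies in the Voronoi region of B.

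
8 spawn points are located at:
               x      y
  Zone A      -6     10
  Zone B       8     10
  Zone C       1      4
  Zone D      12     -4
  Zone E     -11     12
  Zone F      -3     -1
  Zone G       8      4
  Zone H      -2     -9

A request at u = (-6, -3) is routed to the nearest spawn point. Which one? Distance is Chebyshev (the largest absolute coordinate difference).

d(u, Zone A) = max(0, 13) = 13
d(u, Zone B) = max(14, 13) = 14
d(u, Zone C) = max(7, 7) = 7
d(u, Zone D) = max(18, 1) = 18
d(u, Zone E) = max(5, 15) = 15
d(u, Zone F) = max(3, 2) = 3
d(u, Zone G) = max(14, 7) = 14
d(u, Zone H) = max(4, 6) = 6
The smallest is to Zone F, so u lies in the Voronoi region of Zone F.

Zone F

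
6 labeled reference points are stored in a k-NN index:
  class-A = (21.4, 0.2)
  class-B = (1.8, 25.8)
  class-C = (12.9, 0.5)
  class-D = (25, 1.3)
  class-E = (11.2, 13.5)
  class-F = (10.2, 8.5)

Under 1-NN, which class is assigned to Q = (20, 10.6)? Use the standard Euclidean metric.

class-E

Compare squared distances (the ordering matches that of the actual distances):
d²(Q, class-A) = (20−21.4)² + (10.6−0.2)² = 1.96 + 108.16 = 110.12
d²(Q, class-B) = (20−1.8)² + (10.6−25.8)² = 331.24 + 231.04 = 562.28
d²(Q, class-C) = (20−12.9)² + (10.6−0.5)² = 50.41 + 102.01 = 152.42
d²(Q, class-D) = (20−25)² + (10.6−1.3)² = 25 + 86.49 = 111.49
d²(Q, class-E) = (20−11.2)² + (10.6−13.5)² = 77.44 + 8.41 = 85.85
d²(Q, class-F) = (20−10.2)² + (10.6−8.5)² = 96.04 + 4.41 = 100.45
The smallest is to class-E, so Q lies in the Voronoi region of class-E.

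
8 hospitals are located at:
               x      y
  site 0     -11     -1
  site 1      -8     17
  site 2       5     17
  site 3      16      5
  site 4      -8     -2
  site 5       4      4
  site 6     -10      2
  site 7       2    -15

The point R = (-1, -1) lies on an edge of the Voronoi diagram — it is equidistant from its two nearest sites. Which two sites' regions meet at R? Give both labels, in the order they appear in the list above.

Squared distances from R to each site:
d²(R, site 0) = 100 + 0 = 100
d²(R, site 1) = 49 + 324 = 373
d²(R, site 2) = 36 + 324 = 360
d²(R, site 3) = 289 + 36 = 325
d²(R, site 4) = 49 + 1 = 50
d²(R, site 5) = 25 + 25 = 50
d²(R, site 6) = 81 + 9 = 90
d²(R, site 7) = 9 + 196 = 205
R is equidistant from site 4 and site 5 (both at squared distance 50), and every other site is strictly farther — so R lies on the site 4–site 5 Voronoi edge.

site 4 and site 5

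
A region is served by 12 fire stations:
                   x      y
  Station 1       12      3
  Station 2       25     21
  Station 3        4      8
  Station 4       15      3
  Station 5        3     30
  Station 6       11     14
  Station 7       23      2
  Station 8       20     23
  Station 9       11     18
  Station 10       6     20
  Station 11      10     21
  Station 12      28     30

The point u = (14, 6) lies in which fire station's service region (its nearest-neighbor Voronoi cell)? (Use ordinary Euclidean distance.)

Compare squared distances (the ordering matches that of the actual distances):
d²(u, Station 1) = (14−12)² + (6−3)² = 4 + 9 = 13
d²(u, Station 2) = (14−25)² + (6−21)² = 121 + 225 = 346
d²(u, Station 3) = (14−4)² + (6−8)² = 100 + 4 = 104
d²(u, Station 4) = (14−15)² + (6−3)² = 1 + 9 = 10
d²(u, Station 5) = (14−3)² + (6−30)² = 121 + 576 = 697
d²(u, Station 6) = (14−11)² + (6−14)² = 9 + 64 = 73
d²(u, Station 7) = (14−23)² + (6−2)² = 81 + 16 = 97
d²(u, Station 8) = (14−20)² + (6−23)² = 36 + 289 = 325
d²(u, Station 9) = (14−11)² + (6−18)² = 9 + 144 = 153
d²(u, Station 10) = (14−6)² + (6−20)² = 64 + 196 = 260
d²(u, Station 11) = (14−10)² + (6−21)² = 16 + 225 = 241
d²(u, Station 12) = (14−28)² + (6−30)² = 196 + 576 = 772
Station 4 is nearest.

Station 4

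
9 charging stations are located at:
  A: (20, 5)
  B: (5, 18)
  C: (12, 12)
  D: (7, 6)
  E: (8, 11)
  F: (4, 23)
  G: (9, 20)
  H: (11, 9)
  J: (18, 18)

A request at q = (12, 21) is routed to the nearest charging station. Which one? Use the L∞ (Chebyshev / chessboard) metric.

G

d(q,A) = max(8, 16) = 16
d(q,B) = max(7, 3) = 7
d(q,C) = max(0, 9) = 9
d(q,D) = max(5, 15) = 15
d(q,E) = max(4, 10) = 10
d(q,F) = max(8, 2) = 8
d(q,G) = max(3, 1) = 3
d(q,H) = max(1, 12) = 12
d(q,J) = max(6, 3) = 6
G is nearest.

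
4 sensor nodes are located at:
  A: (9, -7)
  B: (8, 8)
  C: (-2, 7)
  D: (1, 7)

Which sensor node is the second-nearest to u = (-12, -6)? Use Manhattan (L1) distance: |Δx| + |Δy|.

C

d(u,A) = 21 + 1 = 22
d(u,B) = 20 + 14 = 34
d(u,C) = 10 + 13 = 23
d(u,D) = 13 + 13 = 26
Sorted ascending: A, C, D, … — the second-nearest is C.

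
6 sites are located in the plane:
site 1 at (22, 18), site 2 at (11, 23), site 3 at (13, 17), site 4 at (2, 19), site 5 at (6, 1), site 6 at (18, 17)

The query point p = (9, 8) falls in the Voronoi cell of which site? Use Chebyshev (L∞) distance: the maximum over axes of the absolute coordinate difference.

d(p, site 1) = max(13, 10) = 13
d(p, site 2) = max(2, 15) = 15
d(p, site 3) = max(4, 9) = 9
d(p, site 4) = max(7, 11) = 11
d(p, site 5) = max(3, 7) = 7
d(p, site 6) = max(9, 9) = 9
Minimum is at site 5.

site 5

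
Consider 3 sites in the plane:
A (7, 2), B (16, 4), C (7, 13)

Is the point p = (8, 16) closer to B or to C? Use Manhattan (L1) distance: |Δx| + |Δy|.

C

d(p,B) = |8−16| + |16−4| = 8 + 12 = 20
d(p,C) = |8−7| + |16−13| = 1 + 3 = 4
20 > 4, so C is closer.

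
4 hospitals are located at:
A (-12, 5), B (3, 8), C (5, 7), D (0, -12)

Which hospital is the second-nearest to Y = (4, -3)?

Since √ is increasing, it suffices to compare squared distances:
|YA|² = (4−(-12))² + (-3−5)² = 256 + 64 = 320
|YB|² = (4−3)² + (-3−8)² = 1 + 121 = 122
|YC|² = (4−5)² + (-3−7)² = 1 + 100 = 101
|YD|² = (4−0)² + (-3−(-12))² = 16 + 81 = 97
Sorted ascending: D, C, B, … — the second-nearest is C.

C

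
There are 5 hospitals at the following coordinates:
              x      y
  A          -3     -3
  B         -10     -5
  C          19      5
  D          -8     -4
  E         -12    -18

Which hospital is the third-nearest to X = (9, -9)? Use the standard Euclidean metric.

Compare squared distances (the ordering matches that of the actual distances):
|XA|² = 144 + 36 = 180
|XB|² = 361 + 16 = 377
|XC|² = 100 + 196 = 296
|XD|² = 289 + 25 = 314
|XE|² = 441 + 81 = 522
Sorted ascending: A, C, D, B, … — the third-nearest is D.

D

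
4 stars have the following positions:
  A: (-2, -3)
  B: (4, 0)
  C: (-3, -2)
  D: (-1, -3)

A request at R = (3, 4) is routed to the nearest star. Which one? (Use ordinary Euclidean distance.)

Since √ is increasing, it suffices to compare squared distances:
|RA|² = (3−(-2))² + (4−(-3))² = 25 + 49 = 74
|RB|² = (3−4)² + (4−0)² = 1 + 16 = 17
|RC|² = (3−(-3))² + (4−(-2))² = 36 + 36 = 72
|RD|² = (3−(-1))² + (4−(-3))² = 16 + 49 = 65
B is nearest.

B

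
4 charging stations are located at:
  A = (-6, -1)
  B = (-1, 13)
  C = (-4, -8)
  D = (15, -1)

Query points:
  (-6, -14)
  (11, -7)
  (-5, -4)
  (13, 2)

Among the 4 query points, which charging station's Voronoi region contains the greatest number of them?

D

(-6, -14) — d² to each: A:169, B:754, C:40, D:610 → nearest is C
(11, -7) — d² to each: A:325, B:544, C:226, D:52 → nearest is D
(-5, -4) — d² to each: A:10, B:305, C:17, D:409 → nearest is A
(13, 2) — d² to each: A:370, B:317, C:389, D:13 → nearest is D
Tally — A:1, C:1, D:2. D captures the most (2).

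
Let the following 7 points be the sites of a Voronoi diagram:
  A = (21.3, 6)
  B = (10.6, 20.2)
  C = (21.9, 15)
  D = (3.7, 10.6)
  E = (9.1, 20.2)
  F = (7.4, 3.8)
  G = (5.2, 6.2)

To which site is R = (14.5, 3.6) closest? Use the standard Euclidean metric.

F

Squared Euclidean distances:
|RA|² = (14.5−21.3)² + (3.6−6)² = 46.24 + 5.76 = 52
|RB|² = (14.5−10.6)² + (3.6−20.2)² = 15.21 + 275.56 = 290.77
|RC|² = (14.5−21.9)² + (3.6−15)² = 54.76 + 129.96 = 184.72
|RD|² = (14.5−3.7)² + (3.6−10.6)² = 116.64 + 49 = 165.64
|RE|² = (14.5−9.1)² + (3.6−20.2)² = 29.16 + 275.56 = 304.72
|RF|² = (14.5−7.4)² + (3.6−3.8)² = 50.41 + 0.04 = 50.45
|RG|² = (14.5−5.2)² + (3.6−6.2)² = 86.49 + 6.76 = 93.25
The smallest is to F, so R lies in the Voronoi region of F.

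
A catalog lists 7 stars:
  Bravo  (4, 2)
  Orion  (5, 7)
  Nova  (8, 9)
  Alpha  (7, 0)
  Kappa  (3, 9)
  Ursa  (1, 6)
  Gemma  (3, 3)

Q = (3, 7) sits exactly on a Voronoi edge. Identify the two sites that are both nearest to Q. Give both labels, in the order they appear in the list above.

Squared distances from Q to each site:
d²(Q, Bravo) = (3−4)² + (7−2)² = 1 + 25 = 26
d²(Q, Orion) = (3−5)² + (7−7)² = 4 + 0 = 4
d²(Q, Nova) = (3−8)² + (7−9)² = 25 + 4 = 29
d²(Q, Alpha) = (3−7)² + (7−0)² = 16 + 49 = 65
d²(Q, Kappa) = (3−3)² + (7−9)² = 0 + 4 = 4
d²(Q, Ursa) = (3−1)² + (7−6)² = 4 + 1 = 5
d²(Q, Gemma) = (3−3)² + (7−3)² = 0 + 16 = 16
Q is equidistant from Orion and Kappa (both at squared distance 4), and every other site is strictly farther — so Q lies on the Orion–Kappa Voronoi edge.

Orion and Kappa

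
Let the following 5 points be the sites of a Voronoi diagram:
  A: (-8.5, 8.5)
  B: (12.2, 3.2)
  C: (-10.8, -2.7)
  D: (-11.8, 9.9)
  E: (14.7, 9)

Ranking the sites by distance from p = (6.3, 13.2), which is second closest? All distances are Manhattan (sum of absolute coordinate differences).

d(p,A) = |6.3−(-8.5)| + |13.2−8.5| = 14.8 + 4.7 = 19.5
d(p,B) = |6.3−12.2| + |13.2−3.2| = 5.9 + 10 = 15.9
d(p,C) = |6.3−(-10.8)| + |13.2−(-2.7)| = 17.1 + 15.9 = 33
d(p,D) = |6.3−(-11.8)| + |13.2−9.9| = 18.1 + 3.3 = 21.4
d(p,E) = |6.3−14.7| + |13.2−9| = 8.4 + 4.2 = 12.6
Sorted ascending: E, B, A, … — the second-nearest is B.

B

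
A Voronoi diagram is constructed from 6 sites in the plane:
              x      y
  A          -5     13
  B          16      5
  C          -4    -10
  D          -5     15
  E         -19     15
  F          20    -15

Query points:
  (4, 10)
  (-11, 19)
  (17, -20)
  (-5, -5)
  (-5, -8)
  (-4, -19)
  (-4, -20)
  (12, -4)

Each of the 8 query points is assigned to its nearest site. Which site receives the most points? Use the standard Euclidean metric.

C

(4, 10) — d² to each: A:90, B:169, C:464, D:106, E:554, F:881 → nearest is A
(-11, 19) — d² to each: A:72, B:925, C:890, D:52, E:80, F:2117 → nearest is D
(17, -20) — d² to each: A:1573, B:626, C:541, D:1709, E:2521, F:34 → nearest is F
(-5, -5) — d² to each: A:324, B:541, C:26, D:400, E:596, F:725 → nearest is C
(-5, -8) — d² to each: A:441, B:610, C:5, D:529, E:725, F:674 → nearest is C
(-4, -19) — d² to each: A:1025, B:976, C:81, D:1157, E:1381, F:592 → nearest is C
(-4, -20) — d² to each: A:1090, B:1025, C:100, D:1226, E:1450, F:601 → nearest is C
(12, -4) — d² to each: A:578, B:97, C:292, D:650, E:1322, F:185 → nearest is B
Tally — A:1, B:1, C:4, D:1, F:1. C captures the most (4).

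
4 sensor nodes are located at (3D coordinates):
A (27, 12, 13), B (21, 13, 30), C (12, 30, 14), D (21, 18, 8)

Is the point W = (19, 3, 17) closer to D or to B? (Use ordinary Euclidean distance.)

Compare squared distances:
|WD|² = (19−21)² + (3−18)² + (17−8)² = 4 + 225 + 81 = 310
|WB|² = (19−21)² + (3−13)² + (17−30)² = 4 + 100 + 169 = 273
310 > 273, so B is closer.

B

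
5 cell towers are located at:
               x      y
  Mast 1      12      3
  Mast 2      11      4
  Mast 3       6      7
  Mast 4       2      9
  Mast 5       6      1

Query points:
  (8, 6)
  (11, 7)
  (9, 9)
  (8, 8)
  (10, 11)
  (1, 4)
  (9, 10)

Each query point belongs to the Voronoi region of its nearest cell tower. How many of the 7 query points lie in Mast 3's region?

5

(8, 6) — d² to each: Mast 1:25, Mast 2:13, Mast 3:5, Mast 4:45, Mast 5:29 → nearest is Mast 3
(11, 7) — d² to each: Mast 1:17, Mast 2:9, Mast 3:25, Mast 4:85, Mast 5:61 → nearest is Mast 2
(9, 9) — d² to each: Mast 1:45, Mast 2:29, Mast 3:13, Mast 4:49, Mast 5:73 → nearest is Mast 3
(8, 8) — d² to each: Mast 1:41, Mast 2:25, Mast 3:5, Mast 4:37, Mast 5:53 → nearest is Mast 3
(10, 11) — d² to each: Mast 1:68, Mast 2:50, Mast 3:32, Mast 4:68, Mast 5:116 → nearest is Mast 3
(1, 4) — d² to each: Mast 1:122, Mast 2:100, Mast 3:34, Mast 4:26, Mast 5:34 → nearest is Mast 4
(9, 10) — d² to each: Mast 1:58, Mast 2:40, Mast 3:18, Mast 4:50, Mast 5:90 → nearest is Mast 3
5 of the 7 points have Mast 3 as nearest.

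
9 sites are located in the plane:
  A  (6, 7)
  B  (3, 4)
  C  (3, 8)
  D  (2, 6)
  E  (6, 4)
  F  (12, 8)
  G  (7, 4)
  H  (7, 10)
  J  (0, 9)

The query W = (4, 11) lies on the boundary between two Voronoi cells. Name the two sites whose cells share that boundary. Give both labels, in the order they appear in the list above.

C and H

Squared distances from W to each site:
|WA|² = 4 + 16 = 20
|WB|² = 1 + 49 = 50
|WC|² = 1 + 9 = 10
|WD|² = 4 + 25 = 29
|WE|² = 4 + 49 = 53
|WF|² = 64 + 9 = 73
|WG|² = 9 + 49 = 58
|WH|² = 9 + 1 = 10
|WJ|² = 16 + 4 = 20
W is equidistant from C and H (both at squared distance 10), and every other site is strictly farther — so W lies on the C–H Voronoi edge.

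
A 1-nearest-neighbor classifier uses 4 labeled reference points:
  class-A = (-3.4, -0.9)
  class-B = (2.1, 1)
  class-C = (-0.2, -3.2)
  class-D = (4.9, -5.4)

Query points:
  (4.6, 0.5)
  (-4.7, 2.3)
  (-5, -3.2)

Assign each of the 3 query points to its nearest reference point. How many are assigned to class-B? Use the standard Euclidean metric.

1

(4.6, 0.5) — d² to each: class-A:65.96, class-B:6.5, class-C:36.73, class-D:34.9 → nearest is class-B
(-4.7, 2.3) — d² to each: class-A:11.93, class-B:47.93, class-C:50.5, class-D:151.45 → nearest is class-A
(-5, -3.2) — d² to each: class-A:7.85, class-B:68.05, class-C:23.04, class-D:102.85 → nearest is class-A
1 of the 3 points has class-B as nearest.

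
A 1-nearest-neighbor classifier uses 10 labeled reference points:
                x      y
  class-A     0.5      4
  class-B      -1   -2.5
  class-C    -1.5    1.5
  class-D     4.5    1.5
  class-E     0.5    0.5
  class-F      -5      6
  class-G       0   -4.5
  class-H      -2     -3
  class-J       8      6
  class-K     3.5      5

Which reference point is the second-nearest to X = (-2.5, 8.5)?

class-A

Since √ is increasing, it suffices to compare squared distances:
d²(X, class-A) = (-2.5−0.5)² + (8.5−4)² = 9 + 20.25 = 29.25
d²(X, class-B) = (-2.5−(-1))² + (8.5−(-2.5))² = 2.25 + 121 = 123.25
d²(X, class-C) = (-2.5−(-1.5))² + (8.5−1.5)² = 1 + 49 = 50
d²(X, class-D) = (-2.5−4.5)² + (8.5−1.5)² = 49 + 49 = 98
d²(X, class-E) = (-2.5−0.5)² + (8.5−0.5)² = 9 + 64 = 73
d²(X, class-F) = (-2.5−(-5))² + (8.5−6)² = 6.25 + 6.25 = 12.5
d²(X, class-G) = (-2.5−0)² + (8.5−(-4.5))² = 6.25 + 169 = 175.25
d²(X, class-H) = (-2.5−(-2))² + (8.5−(-3))² = 0.25 + 132.25 = 132.5
d²(X, class-J) = (-2.5−8)² + (8.5−6)² = 110.25 + 6.25 = 116.5
d²(X, class-K) = (-2.5−3.5)² + (8.5−5)² = 36 + 12.25 = 48.25
Sorted ascending: class-F, class-A, class-K, … — the second-nearest is class-A.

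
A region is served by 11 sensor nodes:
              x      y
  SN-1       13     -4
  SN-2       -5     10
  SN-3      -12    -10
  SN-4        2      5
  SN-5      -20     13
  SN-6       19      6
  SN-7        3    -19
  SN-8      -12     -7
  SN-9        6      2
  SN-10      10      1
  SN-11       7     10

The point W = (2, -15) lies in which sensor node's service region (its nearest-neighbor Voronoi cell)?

SN-7

Compare squared distances (the ordering matches that of the actual distances):
d²(W, SN-1) = (2−13)² + (-15−(-4))² = 121 + 121 = 242
d²(W, SN-2) = (2−(-5))² + (-15−10)² = 49 + 625 = 674
d²(W, SN-3) = (2−(-12))² + (-15−(-10))² = 196 + 25 = 221
d²(W, SN-4) = (2−2)² + (-15−5)² = 0 + 400 = 400
d²(W, SN-5) = (2−(-20))² + (-15−13)² = 484 + 784 = 1268
d²(W, SN-6) = (2−19)² + (-15−6)² = 289 + 441 = 730
d²(W, SN-7) = (2−3)² + (-15−(-19))² = 1 + 16 = 17
d²(W, SN-8) = (2−(-12))² + (-15−(-7))² = 196 + 64 = 260
d²(W, SN-9) = (2−6)² + (-15−2)² = 16 + 289 = 305
d²(W, SN-10) = (2−10)² + (-15−1)² = 64 + 256 = 320
d²(W, SN-11) = (2−7)² + (-15−10)² = 25 + 625 = 650
The smallest is to SN-7, so W lies in the Voronoi region of SN-7.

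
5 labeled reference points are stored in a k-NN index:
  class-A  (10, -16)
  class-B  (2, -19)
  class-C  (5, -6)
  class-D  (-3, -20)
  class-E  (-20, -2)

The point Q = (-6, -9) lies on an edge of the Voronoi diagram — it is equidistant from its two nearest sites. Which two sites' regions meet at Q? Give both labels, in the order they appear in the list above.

class-C and class-D

Squared distances from Q to each site:
d²(Q, class-A) = (-6−10)² + (-9−(-16))² = 256 + 49 = 305
d²(Q, class-B) = (-6−2)² + (-9−(-19))² = 64 + 100 = 164
d²(Q, class-C) = (-6−5)² + (-9−(-6))² = 121 + 9 = 130
d²(Q, class-D) = (-6−(-3))² + (-9−(-20))² = 9 + 121 = 130
d²(Q, class-E) = (-6−(-20))² + (-9−(-2))² = 196 + 49 = 245
Q is equidistant from class-C and class-D (both at squared distance 130), and every other site is strictly farther — so Q lies on the class-C–class-D Voronoi edge.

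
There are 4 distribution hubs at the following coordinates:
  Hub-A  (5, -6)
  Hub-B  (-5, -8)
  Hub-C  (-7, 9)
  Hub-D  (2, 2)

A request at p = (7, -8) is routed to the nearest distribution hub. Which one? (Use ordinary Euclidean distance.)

Squared Euclidean distances:
d²(p, Hub-A) = 4 + 4 = 8
d²(p, Hub-B) = 144 + 0 = 144
d²(p, Hub-C) = 196 + 289 = 485
d²(p, Hub-D) = 25 + 100 = 125
The smallest is to Hub-A, so p lies in the Voronoi region of Hub-A.

Hub-A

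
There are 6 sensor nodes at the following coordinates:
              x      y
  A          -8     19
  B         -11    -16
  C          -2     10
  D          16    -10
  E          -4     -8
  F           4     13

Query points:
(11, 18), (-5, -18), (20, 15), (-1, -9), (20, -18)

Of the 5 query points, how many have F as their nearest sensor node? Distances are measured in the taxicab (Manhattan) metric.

(11, 18) — d to each: A:20, B:56, C:21, D:33, E:41, F:12 → nearest is F
(-5, -18) — d to each: A:40, B:8, C:31, D:29, E:11, F:40 → nearest is B
(20, 15) — d to each: A:32, B:62, C:27, D:29, E:47, F:18 → nearest is F
(-1, -9) — d to each: A:35, B:17, C:20, D:18, E:4, F:27 → nearest is E
(20, -18) — d to each: A:65, B:33, C:50, D:12, E:34, F:47 → nearest is D
2 of the 5 points have F as nearest.

2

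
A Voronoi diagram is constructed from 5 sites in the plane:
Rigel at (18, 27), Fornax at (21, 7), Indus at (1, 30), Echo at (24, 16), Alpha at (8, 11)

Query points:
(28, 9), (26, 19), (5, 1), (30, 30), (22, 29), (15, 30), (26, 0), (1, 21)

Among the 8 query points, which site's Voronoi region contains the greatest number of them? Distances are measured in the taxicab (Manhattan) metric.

Rigel

(28, 9) — d to each: Rigel:28, Fornax:9, Indus:48, Echo:11, Alpha:22 → nearest is Fornax
(26, 19) — d to each: Rigel:16, Fornax:17, Indus:36, Echo:5, Alpha:26 → nearest is Echo
(5, 1) — d to each: Rigel:39, Fornax:22, Indus:33, Echo:34, Alpha:13 → nearest is Alpha
(30, 30) — d to each: Rigel:15, Fornax:32, Indus:29, Echo:20, Alpha:41 → nearest is Rigel
(22, 29) — d to each: Rigel:6, Fornax:23, Indus:22, Echo:15, Alpha:32 → nearest is Rigel
(15, 30) — d to each: Rigel:6, Fornax:29, Indus:14, Echo:23, Alpha:26 → nearest is Rigel
(26, 0) — d to each: Rigel:35, Fornax:12, Indus:55, Echo:18, Alpha:29 → nearest is Fornax
(1, 21) — d to each: Rigel:23, Fornax:34, Indus:9, Echo:28, Alpha:17 → nearest is Indus
Tally — Rigel:3, Fornax:2, Indus:1, Echo:1, Alpha:1. Rigel captures the most (3).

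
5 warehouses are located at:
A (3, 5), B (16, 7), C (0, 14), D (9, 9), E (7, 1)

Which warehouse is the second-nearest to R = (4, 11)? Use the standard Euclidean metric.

Squared Euclidean distances:
|RA|² = (4−3)² + (11−5)² = 1 + 36 = 37
|RB|² = (4−16)² + (11−7)² = 144 + 16 = 160
|RC|² = (4−0)² + (11−14)² = 16 + 9 = 25
|RD|² = (4−9)² + (11−9)² = 25 + 4 = 29
|RE|² = (4−7)² + (11−1)² = 9 + 100 = 109
Sorted ascending: C, D, A, … — the second-nearest is D.

D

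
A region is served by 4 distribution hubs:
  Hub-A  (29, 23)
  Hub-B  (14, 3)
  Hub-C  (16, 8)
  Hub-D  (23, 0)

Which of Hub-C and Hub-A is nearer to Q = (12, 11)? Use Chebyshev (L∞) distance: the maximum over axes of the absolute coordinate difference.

Hub-C

d(Q, Hub-C) = max(4, 3) = 4
d(Q, Hub-A) = max(17, 12) = 17
4 < 17, so Hub-C is closer.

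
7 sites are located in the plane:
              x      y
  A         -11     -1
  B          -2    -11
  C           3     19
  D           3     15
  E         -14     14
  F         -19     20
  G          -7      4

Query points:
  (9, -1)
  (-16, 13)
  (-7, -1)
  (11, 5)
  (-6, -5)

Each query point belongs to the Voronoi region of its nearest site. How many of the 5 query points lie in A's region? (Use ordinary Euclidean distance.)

2

(9, -1) — d² to each: A:400, B:221, C:436, D:292, E:754, F:1225, G:281 → nearest is B
(-16, 13) — d² to each: A:221, B:772, C:397, D:365, E:5, F:58, G:162 → nearest is E
(-7, -1) — d² to each: A:16, B:125, C:500, D:356, E:274, F:585, G:25 → nearest is A
(11, 5) — d² to each: A:520, B:425, C:260, D:164, E:706, F:1125, G:325 → nearest is D
(-6, -5) — d² to each: A:41, B:52, C:657, D:481, E:425, F:794, G:82 → nearest is A
2 of the 5 points have A as nearest.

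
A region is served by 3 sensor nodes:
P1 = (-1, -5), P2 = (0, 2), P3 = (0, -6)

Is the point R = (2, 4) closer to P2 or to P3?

Compare squared distances:
|RP2|² = (2−0)² + (4−2)² = 4 + 4 = 8
|RP3|² = (2−0)² + (4−(-6))² = 4 + 100 = 104
8 < 104, so P2 is closer.

P2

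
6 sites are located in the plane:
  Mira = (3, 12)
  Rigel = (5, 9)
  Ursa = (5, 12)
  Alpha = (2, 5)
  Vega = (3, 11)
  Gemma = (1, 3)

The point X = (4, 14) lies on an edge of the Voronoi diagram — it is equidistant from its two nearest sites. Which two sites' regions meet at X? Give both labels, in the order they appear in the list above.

Mira and Ursa

Squared distances from X to each site:
d²(X, Mira) = (4−3)² + (14−12)² = 1 + 4 = 5
d²(X, Rigel) = (4−5)² + (14−9)² = 1 + 25 = 26
d²(X, Ursa) = (4−5)² + (14−12)² = 1 + 4 = 5
d²(X, Alpha) = (4−2)² + (14−5)² = 4 + 81 = 85
d²(X, Vega) = (4−3)² + (14−11)² = 1 + 9 = 10
d²(X, Gemma) = (4−1)² + (14−3)² = 9 + 121 = 130
X is equidistant from Mira and Ursa (both at squared distance 5), and every other site is strictly farther — so X lies on the Mira–Ursa Voronoi edge.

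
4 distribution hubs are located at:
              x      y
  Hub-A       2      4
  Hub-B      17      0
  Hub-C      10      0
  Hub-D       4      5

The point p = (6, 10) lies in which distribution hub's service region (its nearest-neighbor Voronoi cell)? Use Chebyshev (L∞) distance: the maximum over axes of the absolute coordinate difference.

Hub-D

d(p, Hub-A) = max(4, 6) = 6
d(p, Hub-B) = max(11, 10) = 11
d(p, Hub-C) = max(4, 10) = 10
d(p, Hub-D) = max(2, 5) = 5
Minimum is at Hub-D.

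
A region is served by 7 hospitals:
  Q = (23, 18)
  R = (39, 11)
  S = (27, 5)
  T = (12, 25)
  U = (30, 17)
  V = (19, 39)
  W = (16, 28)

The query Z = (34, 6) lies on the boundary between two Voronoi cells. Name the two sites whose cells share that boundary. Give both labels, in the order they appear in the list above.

Squared distances from Z to each site:
|ZQ|² = (34−23)² + (6−18)² = 121 + 144 = 265
|ZR|² = (34−39)² + (6−11)² = 25 + 25 = 50
|ZS|² = (34−27)² + (6−5)² = 49 + 1 = 50
|ZT|² = (34−12)² + (6−25)² = 484 + 361 = 845
|ZU|² = (34−30)² + (6−17)² = 16 + 121 = 137
|ZV|² = (34−19)² + (6−39)² = 225 + 1089 = 1314
|ZW|² = (34−16)² + (6−28)² = 324 + 484 = 808
Z is equidistant from R and S (both at squared distance 50), and every other site is strictly farther — so Z lies on the R–S Voronoi edge.

R and S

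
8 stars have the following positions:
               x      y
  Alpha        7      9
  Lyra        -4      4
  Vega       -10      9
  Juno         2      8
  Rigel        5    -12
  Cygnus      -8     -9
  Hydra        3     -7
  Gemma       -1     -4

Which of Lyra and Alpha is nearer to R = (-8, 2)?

Compare squared distances:
d²(R, Lyra) = (-8−(-4))² + (2−4)² = 16 + 4 = 20
d²(R, Alpha) = (-8−7)² + (2−9)² = 225 + 49 = 274
20 < 274, so Lyra is closer.

Lyra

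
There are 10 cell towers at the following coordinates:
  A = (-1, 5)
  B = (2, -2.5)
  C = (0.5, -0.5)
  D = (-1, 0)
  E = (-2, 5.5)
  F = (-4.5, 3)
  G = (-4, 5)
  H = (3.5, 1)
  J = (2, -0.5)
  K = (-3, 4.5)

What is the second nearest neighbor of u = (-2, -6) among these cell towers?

C

Squared Euclidean distances:
|uA|² = (-2−(-1))² + (-6−5)² = 1 + 121 = 122
|uB|² = (-2−2)² + (-6−(-2.5))² = 16 + 12.25 = 28.25
|uC|² = (-2−0.5)² + (-6−(-0.5))² = 6.25 + 30.25 = 36.5
|uD|² = (-2−(-1))² + (-6−0)² = 1 + 36 = 37
|uE|² = (-2−(-2))² + (-6−5.5)² = 0 + 132.25 = 132.25
|uF|² = (-2−(-4.5))² + (-6−3)² = 6.25 + 81 = 87.25
|uG|² = (-2−(-4))² + (-6−5)² = 4 + 121 = 125
|uH|² = (-2−3.5)² + (-6−1)² = 30.25 + 49 = 79.25
|uJ|² = (-2−2)² + (-6−(-0.5))² = 16 + 30.25 = 46.25
|uK|² = (-2−(-3))² + (-6−4.5)² = 1 + 110.25 = 111.25
Sorted ascending: B, C, D, … — the second-nearest is C.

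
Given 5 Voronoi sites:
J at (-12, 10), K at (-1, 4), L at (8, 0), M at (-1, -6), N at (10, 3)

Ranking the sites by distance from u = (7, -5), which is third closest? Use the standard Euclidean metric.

N

Squared Euclidean distances:
|uJ|² = (7−(-12))² + (-5−10)² = 361 + 225 = 586
|uK|² = (7−(-1))² + (-5−4)² = 64 + 81 = 145
|uL|² = (7−8)² + (-5−0)² = 1 + 25 = 26
|uM|² = (7−(-1))² + (-5−(-6))² = 64 + 1 = 65
|uN|² = (7−10)² + (-5−3)² = 9 + 64 = 73
Sorted ascending: L, M, N, K, … — the third-nearest is N.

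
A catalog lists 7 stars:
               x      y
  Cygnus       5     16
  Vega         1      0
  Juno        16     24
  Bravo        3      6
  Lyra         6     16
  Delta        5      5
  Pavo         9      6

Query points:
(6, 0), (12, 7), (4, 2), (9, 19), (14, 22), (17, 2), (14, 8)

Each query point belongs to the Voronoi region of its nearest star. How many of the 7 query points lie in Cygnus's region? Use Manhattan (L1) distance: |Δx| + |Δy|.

0

(6, 0) — d to each: Cygnus:17, Vega:5, Juno:34, Bravo:9, Lyra:16, Delta:6, Pavo:9 → nearest is Vega
(12, 7) — d to each: Cygnus:16, Vega:18, Juno:21, Bravo:10, Lyra:15, Delta:9, Pavo:4 → nearest is Pavo
(4, 2) — d to each: Cygnus:15, Vega:5, Juno:34, Bravo:5, Lyra:16, Delta:4, Pavo:9 → nearest is Delta
(9, 19) — d to each: Cygnus:7, Vega:27, Juno:12, Bravo:19, Lyra:6, Delta:18, Pavo:13 → nearest is Lyra
(14, 22) — d to each: Cygnus:15, Vega:35, Juno:4, Bravo:27, Lyra:14, Delta:26, Pavo:21 → nearest is Juno
(17, 2) — d to each: Cygnus:26, Vega:18, Juno:23, Bravo:18, Lyra:25, Delta:15, Pavo:12 → nearest is Pavo
(14, 8) — d to each: Cygnus:17, Vega:21, Juno:18, Bravo:13, Lyra:16, Delta:12, Pavo:7 → nearest is Pavo
0 of the 7 points have Cygnus as nearest.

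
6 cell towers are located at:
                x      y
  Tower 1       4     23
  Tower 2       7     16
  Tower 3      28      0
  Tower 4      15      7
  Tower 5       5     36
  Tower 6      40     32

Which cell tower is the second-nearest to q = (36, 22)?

Tower 3

Squared Euclidean distances:
d²(q, Tower 1) = (36−4)² + (22−23)² = 1024 + 1 = 1025
d²(q, Tower 2) = (36−7)² + (22−16)² = 841 + 36 = 877
d²(q, Tower 3) = (36−28)² + (22−0)² = 64 + 484 = 548
d²(q, Tower 4) = (36−15)² + (22−7)² = 441 + 225 = 666
d²(q, Tower 5) = (36−5)² + (22−36)² = 961 + 196 = 1157
d²(q, Tower 6) = (36−40)² + (22−32)² = 16 + 100 = 116
Sorted ascending: Tower 6, Tower 3, Tower 4, … — the second-nearest is Tower 3.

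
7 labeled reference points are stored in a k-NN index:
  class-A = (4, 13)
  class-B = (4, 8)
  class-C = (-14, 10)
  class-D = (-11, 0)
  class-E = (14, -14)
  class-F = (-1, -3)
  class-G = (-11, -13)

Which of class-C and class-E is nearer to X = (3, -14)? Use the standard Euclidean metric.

Compare squared distances:
d²(X, class-C) = (3−(-14))² + (-14−10)² = 289 + 576 = 865
d²(X, class-E) = (3−14)² + (-14−(-14))² = 121 + 0 = 121
865 > 121, so class-E is closer.

class-E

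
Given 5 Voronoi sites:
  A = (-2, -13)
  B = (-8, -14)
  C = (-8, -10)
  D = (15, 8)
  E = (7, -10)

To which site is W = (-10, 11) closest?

C

Compare squared distances (the ordering matches that of the actual distances):
|WA|² = (-10−(-2))² + (11−(-13))² = 64 + 576 = 640
|WB|² = (-10−(-8))² + (11−(-14))² = 4 + 625 = 629
|WC|² = (-10−(-8))² + (11−(-10))² = 4 + 441 = 445
|WD|² = (-10−15)² + (11−8)² = 625 + 9 = 634
|WE|² = (-10−7)² + (11−(-10))² = 289 + 441 = 730
C is nearest.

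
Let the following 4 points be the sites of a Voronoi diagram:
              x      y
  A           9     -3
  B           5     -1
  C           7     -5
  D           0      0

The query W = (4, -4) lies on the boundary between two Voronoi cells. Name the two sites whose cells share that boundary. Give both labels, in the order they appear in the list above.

B and C

Squared distances from W to each site:
|WA|² = (4−9)² + (-4−(-3))² = 25 + 1 = 26
|WB|² = (4−5)² + (-4−(-1))² = 1 + 9 = 10
|WC|² = (4−7)² + (-4−(-5))² = 9 + 1 = 10
|WD|² = (4−0)² + (-4−0)² = 16 + 16 = 32
W is equidistant from B and C (both at squared distance 10), and every other site is strictly farther — so W lies on the B–C Voronoi edge.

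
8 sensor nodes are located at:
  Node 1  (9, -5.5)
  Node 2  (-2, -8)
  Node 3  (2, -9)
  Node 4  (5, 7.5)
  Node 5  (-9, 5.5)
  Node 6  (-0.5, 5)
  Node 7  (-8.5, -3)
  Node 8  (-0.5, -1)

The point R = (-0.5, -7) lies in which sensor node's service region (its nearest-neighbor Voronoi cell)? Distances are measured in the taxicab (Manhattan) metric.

d(R, Node 1) = 9.5 + 1.5 = 11
d(R, Node 2) = 1.5 + 1 = 2.5
d(R, Node 3) = 2.5 + 2 = 4.5
d(R, Node 4) = 5.5 + 14.5 = 20
d(R, Node 5) = 8.5 + 12.5 = 21
d(R, Node 6) = 0 + 12 = 12
d(R, Node 7) = 8 + 4 = 12
d(R, Node 8) = 0 + 6 = 6
Node 2 is nearest.

Node 2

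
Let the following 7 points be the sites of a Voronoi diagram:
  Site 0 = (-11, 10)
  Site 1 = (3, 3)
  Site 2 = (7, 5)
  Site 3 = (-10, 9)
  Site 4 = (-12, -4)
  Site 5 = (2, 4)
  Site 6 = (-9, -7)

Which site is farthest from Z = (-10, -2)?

Compare squared distances (the ordering matches that of the actual distances):
d²(Z, Site 0) = 1 + 144 = 145
d²(Z, Site 1) = 169 + 25 = 194
d²(Z, Site 2) = 289 + 49 = 338
d²(Z, Site 3) = 0 + 121 = 121
d²(Z, Site 4) = 4 + 4 = 8
d²(Z, Site 5) = 144 + 36 = 180
d²(Z, Site 6) = 1 + 25 = 26
The largest is to Site 2.

Site 2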